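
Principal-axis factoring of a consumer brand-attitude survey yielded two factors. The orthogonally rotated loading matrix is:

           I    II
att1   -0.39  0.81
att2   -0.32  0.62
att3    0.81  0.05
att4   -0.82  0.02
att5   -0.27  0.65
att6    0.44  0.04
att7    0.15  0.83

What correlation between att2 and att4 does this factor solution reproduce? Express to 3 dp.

r̂ = Σ λ_i·λ_j across factors = (-0.32)(-0.82) + (0.62)(0.02)
  = +0.2624 +0.0124 = 0.2748

0.275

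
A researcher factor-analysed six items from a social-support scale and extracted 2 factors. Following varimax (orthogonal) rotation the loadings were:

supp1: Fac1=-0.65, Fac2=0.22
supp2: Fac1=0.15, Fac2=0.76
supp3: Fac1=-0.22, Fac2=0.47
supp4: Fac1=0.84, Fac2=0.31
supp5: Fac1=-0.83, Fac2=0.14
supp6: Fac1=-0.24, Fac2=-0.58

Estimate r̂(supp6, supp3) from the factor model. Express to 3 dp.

-0.220

r̂ = Σ λ_i·λ_j across factors = (-0.24)(-0.22) + (-0.58)(0.47)
  = +0.0528 -0.2726 = -0.2198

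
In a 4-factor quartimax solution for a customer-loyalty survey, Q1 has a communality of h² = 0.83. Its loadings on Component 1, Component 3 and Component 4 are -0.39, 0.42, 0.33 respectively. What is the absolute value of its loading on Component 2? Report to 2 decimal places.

Under orthogonal rotation h² = Σλ², so λ_Component 2² = h² − (0.4374) = 0.83 − 0.4374 = 0.3926.
|λ| = √0.3926 = 0.6266.

0.63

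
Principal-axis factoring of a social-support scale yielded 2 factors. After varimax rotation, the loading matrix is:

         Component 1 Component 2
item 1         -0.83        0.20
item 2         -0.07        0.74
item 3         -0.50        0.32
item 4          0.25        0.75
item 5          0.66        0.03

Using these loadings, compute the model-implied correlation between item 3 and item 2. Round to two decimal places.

r̂ = Σ λ_i·λ_j across factors = (-0.50)(-0.07) + (0.32)(0.74)
  = +0.0350 +0.2368 = 0.2718

0.27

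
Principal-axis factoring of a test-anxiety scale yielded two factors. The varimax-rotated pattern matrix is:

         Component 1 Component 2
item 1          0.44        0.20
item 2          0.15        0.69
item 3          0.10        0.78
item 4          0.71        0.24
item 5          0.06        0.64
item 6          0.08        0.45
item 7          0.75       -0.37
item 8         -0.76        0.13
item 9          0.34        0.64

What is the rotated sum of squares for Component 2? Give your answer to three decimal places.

2.358

SS loadings for Component 2 = 0.20² + 0.69² + 0.78² + 0.24² + 0.64² + 0.45² + (-0.37)² + 0.13² + 0.64² = 0.0400 + 0.4761 + 0.6084 + 0.0576 + 0.4096 + 0.2025 + 0.1369 + 0.0169 + 0.4096 = 2.3576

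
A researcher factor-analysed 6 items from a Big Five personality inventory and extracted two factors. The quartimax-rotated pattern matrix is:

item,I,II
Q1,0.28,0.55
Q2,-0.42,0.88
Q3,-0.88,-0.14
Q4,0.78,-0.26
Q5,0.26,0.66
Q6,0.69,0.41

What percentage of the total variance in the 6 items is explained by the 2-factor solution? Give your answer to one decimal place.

65.8%

Communalities: 0.3809, 0.9508, 0.7940, 0.6760, 0.5032, 0.6442; Σh² = 3.9491.
Total variance with 6 standardized items is 6, so the solution explains 3.9491/6 = 0.6582 = 65.82%.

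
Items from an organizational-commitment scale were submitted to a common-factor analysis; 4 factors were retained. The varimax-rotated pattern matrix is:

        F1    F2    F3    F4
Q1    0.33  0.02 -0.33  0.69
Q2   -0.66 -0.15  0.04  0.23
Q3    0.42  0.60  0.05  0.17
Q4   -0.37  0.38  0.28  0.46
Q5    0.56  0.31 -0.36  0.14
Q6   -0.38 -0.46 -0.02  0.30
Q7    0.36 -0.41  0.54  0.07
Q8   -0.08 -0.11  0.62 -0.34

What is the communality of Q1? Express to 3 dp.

h² = 0.33² + 0.02² + (-0.33)² + 0.69² = 0.1089 + 0.0004 + 0.1089 + 0.4761 = 0.6943

0.694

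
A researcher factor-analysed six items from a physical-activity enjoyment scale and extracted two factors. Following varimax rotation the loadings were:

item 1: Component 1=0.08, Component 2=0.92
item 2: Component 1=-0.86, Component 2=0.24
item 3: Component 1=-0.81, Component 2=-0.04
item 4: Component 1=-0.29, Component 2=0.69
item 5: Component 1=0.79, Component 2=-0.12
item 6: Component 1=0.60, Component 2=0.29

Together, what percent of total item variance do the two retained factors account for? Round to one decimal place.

SS loadings by factor: 2.4703, 1.4802; total = 3.9505.
Total variance with 6 standardized items is 6, so the solution explains 3.9505/6 = 0.6584 = 65.84%.

65.8%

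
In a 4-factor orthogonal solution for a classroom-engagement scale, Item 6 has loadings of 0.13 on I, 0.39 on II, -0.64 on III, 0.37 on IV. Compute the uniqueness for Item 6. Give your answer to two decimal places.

0.28

h² = 0.13² + 0.39² + (-0.64)² + 0.37² = 0.0169 + 0.1521 + 0.4096 + 0.1369 = 0.7155
Uniqueness u² = 1 − h² = 1 − 0.7155 = 0.2845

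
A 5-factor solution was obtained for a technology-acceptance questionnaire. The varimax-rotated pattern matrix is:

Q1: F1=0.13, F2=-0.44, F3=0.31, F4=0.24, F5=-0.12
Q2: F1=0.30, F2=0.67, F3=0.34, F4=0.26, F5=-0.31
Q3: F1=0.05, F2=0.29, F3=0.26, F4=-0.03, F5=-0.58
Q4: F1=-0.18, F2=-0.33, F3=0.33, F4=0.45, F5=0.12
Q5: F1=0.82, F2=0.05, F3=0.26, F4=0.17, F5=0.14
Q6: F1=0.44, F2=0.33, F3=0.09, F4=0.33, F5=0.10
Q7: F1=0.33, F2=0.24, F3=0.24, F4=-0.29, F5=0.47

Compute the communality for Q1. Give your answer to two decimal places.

0.38

h² = 0.13² + (-0.44)² + 0.31² + 0.24² + (-0.12)² = 0.0169 + 0.1936 + 0.0961 + 0.0576 + 0.0144 = 0.3786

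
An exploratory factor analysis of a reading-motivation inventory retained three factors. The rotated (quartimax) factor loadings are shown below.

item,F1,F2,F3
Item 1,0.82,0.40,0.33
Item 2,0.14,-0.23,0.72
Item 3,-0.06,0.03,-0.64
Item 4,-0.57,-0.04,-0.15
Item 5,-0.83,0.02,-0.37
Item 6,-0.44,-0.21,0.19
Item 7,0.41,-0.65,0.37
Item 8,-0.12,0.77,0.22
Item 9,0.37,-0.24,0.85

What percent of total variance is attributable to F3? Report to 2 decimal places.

SS loadings for F3 = 0.33² + 0.72² + (-0.64)² + (-0.15)² + (-0.37)² + 0.19² + 0.37² + 0.22² + 0.85² = 2.1402
With 9 standardized items, total variance = 9. Proportion = 2.1402/9 = 0.2378 → 23.78%.

23.78%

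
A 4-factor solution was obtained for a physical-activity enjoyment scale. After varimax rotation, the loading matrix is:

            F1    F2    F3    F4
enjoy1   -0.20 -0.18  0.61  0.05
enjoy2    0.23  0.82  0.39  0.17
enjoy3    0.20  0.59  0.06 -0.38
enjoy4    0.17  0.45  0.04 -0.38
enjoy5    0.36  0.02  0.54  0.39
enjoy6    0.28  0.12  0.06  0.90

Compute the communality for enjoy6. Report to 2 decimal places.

0.91

h² = 0.28² + 0.12² + 0.06² + 0.90² = 0.0784 + 0.0144 + 0.0036 + 0.8100 = 0.9064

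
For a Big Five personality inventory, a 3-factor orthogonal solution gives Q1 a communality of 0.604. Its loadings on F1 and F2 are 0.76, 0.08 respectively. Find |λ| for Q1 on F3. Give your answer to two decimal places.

Under orthogonal rotation h² = Σλ², so λ_F3² = h² − (0.5840) = 0.604 − 0.5840 = 0.0200.
|λ| = √0.0200 = 0.1414.

0.14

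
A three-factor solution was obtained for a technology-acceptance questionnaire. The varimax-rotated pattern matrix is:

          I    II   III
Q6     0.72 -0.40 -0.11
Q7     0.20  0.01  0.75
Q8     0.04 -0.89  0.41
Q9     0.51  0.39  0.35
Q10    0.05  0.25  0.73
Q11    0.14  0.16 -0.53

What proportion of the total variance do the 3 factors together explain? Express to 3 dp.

0.619

SS loadings by factor: 0.8422, 1.1924, 1.6790; total = 3.7136.
Total variance with 6 standardized items is 6, so the solution explains 3.7136/6 = 0.6189.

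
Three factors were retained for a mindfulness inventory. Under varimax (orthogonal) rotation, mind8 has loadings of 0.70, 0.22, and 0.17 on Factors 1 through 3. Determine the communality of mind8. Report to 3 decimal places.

h² = 0.70² + 0.22² + 0.17² = 0.4900 + 0.0484 + 0.0289 = 0.5673

0.567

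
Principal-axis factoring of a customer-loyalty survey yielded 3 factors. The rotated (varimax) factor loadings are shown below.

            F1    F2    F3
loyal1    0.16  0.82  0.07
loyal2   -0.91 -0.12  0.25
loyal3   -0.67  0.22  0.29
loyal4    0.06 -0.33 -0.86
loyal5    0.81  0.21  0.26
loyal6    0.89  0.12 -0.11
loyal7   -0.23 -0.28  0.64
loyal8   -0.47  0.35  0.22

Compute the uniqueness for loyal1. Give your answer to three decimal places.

h² = 0.16² + 0.82² + 0.07² = 0.0256 + 0.6724 + 0.0049 = 0.7029
Uniqueness u² = 1 − h² = 1 − 0.7029 = 0.2971

0.297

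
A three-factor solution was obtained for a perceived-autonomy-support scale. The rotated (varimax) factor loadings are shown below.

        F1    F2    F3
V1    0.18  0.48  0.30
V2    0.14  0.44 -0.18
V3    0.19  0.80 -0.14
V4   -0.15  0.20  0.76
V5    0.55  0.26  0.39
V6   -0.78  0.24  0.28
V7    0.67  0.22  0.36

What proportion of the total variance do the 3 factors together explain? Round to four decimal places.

SS loadings by factor: 1.4704, 1.2776, 1.0797; total = 3.8277.
Total variance with 7 standardized items is 7, so the solution explains 3.8277/7 = 0.5468.

0.5468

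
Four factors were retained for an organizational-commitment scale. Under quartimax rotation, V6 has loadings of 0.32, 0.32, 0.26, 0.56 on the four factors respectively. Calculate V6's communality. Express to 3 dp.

h² = 0.32² + 0.32² + 0.26² + 0.56² = 0.1024 + 0.1024 + 0.0676 + 0.3136 = 0.5860

0.586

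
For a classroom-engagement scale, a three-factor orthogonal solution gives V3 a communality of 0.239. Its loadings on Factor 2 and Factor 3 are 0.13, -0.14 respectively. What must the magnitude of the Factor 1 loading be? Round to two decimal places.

0.45

Under orthogonal rotation h² = Σλ², so λ_Factor 1² = h² − (0.0365) = 0.239 − 0.0365 = 0.2025.
|λ| = √0.2025 = 0.4500.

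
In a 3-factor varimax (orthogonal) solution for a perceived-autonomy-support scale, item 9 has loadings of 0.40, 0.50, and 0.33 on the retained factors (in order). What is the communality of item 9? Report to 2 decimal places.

h² = 0.40² + 0.50² + 0.33² = 0.1600 + 0.2500 + 0.1089 = 0.5189

0.52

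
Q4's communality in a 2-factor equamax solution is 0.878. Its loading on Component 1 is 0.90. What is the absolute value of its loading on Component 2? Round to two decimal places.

Under orthogonal rotation h² = Σλ², so λ_Component 2² = h² − (0.8100) = 0.878 − 0.8100 = 0.0680.
|λ| = √0.0680 = 0.2608.

0.26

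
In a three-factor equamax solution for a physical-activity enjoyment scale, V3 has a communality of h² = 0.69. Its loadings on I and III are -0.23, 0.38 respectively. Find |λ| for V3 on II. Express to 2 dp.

0.70

Under orthogonal rotation h² = Σλ², so λ_II² = h² − (0.1973) = 0.69 − 0.1973 = 0.4927.
|λ| = √0.4927 = 0.7019.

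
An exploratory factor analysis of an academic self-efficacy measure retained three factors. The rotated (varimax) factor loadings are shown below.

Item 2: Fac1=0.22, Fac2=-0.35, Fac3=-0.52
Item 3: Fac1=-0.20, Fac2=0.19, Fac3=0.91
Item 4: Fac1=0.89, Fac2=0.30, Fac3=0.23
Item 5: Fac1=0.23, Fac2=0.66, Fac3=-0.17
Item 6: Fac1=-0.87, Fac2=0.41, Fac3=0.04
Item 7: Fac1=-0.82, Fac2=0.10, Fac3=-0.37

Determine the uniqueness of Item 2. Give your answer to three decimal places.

h² = 0.22² + (-0.35)² + (-0.52)² = 0.0484 + 0.1225 + 0.2704 = 0.4413
Uniqueness u² = 1 − h² = 1 − 0.4413 = 0.5587

0.559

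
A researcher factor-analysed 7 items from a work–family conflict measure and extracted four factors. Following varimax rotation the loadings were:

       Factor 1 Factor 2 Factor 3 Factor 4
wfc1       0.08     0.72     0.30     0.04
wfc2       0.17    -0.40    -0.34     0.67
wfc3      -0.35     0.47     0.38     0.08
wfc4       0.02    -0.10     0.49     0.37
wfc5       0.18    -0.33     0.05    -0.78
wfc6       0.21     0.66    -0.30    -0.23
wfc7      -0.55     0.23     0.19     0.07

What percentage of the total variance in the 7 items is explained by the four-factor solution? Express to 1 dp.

57.5%

Communalities: 0.6164, 0.7534, 0.4942, 0.3874, 0.7522, 0.6226, 0.3964; Σh² = 4.0226.
Total variance with 7 standardized items is 7, so the solution explains 4.0226/7 = 0.5747 = 57.47%.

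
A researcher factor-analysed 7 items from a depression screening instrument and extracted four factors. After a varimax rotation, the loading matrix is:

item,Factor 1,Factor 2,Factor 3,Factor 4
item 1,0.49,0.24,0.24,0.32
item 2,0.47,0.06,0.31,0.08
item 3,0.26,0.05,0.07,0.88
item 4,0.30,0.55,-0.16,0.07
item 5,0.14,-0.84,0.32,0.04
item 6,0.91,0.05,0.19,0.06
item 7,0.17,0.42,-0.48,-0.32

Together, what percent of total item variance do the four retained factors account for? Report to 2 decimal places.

61.35%

Communalities: 0.4577, 0.3270, 0.8494, 0.4230, 0.8292, 0.8703, 0.5381; Σh² = 4.2947.
Total variance with 7 standardized items is 7, so the solution explains 4.2947/7 = 0.6135 = 61.35%.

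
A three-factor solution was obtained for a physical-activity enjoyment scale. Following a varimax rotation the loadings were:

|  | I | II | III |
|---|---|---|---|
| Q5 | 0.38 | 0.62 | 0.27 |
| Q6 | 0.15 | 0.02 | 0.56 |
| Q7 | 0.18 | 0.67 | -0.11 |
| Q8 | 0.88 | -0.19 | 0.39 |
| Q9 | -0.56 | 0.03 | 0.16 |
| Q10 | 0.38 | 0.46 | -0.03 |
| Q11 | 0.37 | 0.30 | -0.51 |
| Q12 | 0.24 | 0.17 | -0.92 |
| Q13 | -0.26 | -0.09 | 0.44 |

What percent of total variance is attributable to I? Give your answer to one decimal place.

18.8%

SS loadings for I = 0.38² + 0.15² + 0.18² + 0.88² + (-0.56)² + 0.38² + 0.37² + 0.24² + (-0.26)² = 1.6938
With 9 standardized items, total variance = 9. Proportion = 1.6938/9 = 0.1882 → 18.82%.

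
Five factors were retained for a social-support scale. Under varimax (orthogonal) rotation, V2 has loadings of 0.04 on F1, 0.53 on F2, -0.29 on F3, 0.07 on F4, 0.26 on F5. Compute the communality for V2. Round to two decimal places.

0.44

h² = 0.04² + 0.53² + (-0.29)² + 0.07² + 0.26² = 0.0016 + 0.2809 + 0.0841 + 0.0049 + 0.0676 = 0.4391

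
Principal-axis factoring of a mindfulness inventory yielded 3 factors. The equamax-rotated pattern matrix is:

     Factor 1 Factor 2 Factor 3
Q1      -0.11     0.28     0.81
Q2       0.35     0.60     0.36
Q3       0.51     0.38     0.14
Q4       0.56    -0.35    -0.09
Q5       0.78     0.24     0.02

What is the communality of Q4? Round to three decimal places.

0.444

h² = 0.56² + (-0.35)² + (-0.09)² = 0.3136 + 0.1225 + 0.0081 = 0.4442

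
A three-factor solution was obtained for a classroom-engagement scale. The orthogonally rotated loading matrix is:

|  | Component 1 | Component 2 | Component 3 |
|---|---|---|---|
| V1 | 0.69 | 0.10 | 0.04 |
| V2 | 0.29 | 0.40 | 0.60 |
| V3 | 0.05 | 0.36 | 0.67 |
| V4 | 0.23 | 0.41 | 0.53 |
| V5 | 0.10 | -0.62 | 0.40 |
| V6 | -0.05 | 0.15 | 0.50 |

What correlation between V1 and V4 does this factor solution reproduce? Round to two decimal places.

r̂ = Σ λ_i·λ_j across factors = (0.69)(0.23) + (0.10)(0.41) + (0.04)(0.53)
  = +0.1587 +0.0410 +0.0212 = 0.2209

0.22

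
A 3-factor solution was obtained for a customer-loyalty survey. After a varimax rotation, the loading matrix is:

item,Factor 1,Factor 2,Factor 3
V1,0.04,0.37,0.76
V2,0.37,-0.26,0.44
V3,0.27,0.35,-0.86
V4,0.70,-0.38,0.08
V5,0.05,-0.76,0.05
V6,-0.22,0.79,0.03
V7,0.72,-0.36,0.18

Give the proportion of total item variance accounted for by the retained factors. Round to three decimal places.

0.661

Communalities: 0.7161, 0.3981, 0.9350, 0.6408, 0.5826, 0.6734, 0.6804; Σh² = 4.6264.
Total variance with 7 standardized items is 7, so the solution explains 4.6264/7 = 0.6609.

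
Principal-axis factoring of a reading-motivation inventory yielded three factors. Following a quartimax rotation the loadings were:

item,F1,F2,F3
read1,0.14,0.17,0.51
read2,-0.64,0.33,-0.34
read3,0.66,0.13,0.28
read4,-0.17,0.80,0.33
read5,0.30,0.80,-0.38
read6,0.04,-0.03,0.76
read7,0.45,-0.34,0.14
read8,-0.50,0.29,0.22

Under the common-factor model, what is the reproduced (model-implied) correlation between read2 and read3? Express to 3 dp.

r̂ = Σ λ_i·λ_j across factors = (-0.64)(0.66) + (0.33)(0.13) + (-0.34)(0.28)
  = -0.4224 +0.0429 -0.0952 = -0.4747

-0.475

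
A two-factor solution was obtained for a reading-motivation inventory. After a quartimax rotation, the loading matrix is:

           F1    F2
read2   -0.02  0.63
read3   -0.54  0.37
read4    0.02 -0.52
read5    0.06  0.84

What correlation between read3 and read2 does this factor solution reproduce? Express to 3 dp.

0.244

r̂ = Σ λ_i·λ_j across factors = (-0.54)(-0.02) + (0.37)(0.63)
  = +0.0108 +0.2331 = 0.2439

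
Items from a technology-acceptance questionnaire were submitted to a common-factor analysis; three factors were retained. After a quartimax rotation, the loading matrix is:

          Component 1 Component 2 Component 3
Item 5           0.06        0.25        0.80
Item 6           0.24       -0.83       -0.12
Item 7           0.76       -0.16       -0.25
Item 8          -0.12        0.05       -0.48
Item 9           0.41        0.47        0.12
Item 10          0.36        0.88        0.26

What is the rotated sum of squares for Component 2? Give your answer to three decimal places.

SS loadings for Component 2 = 0.25² + (-0.83)² + (-0.16)² + 0.05² + 0.47² + 0.88² = 0.0625 + 0.6889 + 0.0256 + 0.0025 + 0.2209 + 0.7744 = 1.7748

1.775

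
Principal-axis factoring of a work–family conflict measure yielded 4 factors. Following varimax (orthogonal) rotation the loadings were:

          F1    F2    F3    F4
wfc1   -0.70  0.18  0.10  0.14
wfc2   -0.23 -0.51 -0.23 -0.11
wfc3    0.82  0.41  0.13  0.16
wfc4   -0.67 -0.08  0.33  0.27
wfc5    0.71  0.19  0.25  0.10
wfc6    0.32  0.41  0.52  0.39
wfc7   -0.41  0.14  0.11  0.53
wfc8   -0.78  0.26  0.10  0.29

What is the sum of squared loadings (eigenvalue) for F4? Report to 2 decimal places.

0.66

SS loadings for F4 = 0.14² + (-0.11)² + 0.16² + 0.27² + 0.10² + 0.39² + 0.53² + 0.29² = 0.0196 + 0.0121 + 0.0256 + 0.0729 + 0.0100 + 0.1521 + 0.2809 + 0.0841 = 0.6573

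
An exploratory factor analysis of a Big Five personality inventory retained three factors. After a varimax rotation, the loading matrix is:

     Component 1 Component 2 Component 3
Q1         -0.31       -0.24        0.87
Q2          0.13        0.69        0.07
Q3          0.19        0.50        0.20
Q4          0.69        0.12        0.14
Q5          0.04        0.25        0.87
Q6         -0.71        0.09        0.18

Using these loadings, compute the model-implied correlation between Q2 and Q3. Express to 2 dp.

0.38

r̂ = Σ λ_i·λ_j across factors = (0.13)(0.19) + (0.69)(0.50) + (0.07)(0.20)
  = +0.0247 +0.3450 +0.0140 = 0.3837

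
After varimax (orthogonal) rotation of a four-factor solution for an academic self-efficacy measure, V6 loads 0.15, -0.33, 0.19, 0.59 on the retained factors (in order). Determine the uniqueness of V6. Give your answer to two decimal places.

h² = 0.15² + (-0.33)² + 0.19² + 0.59² = 0.0225 + 0.1089 + 0.0361 + 0.3481 = 0.5156
Uniqueness u² = 1 − h² = 1 − 0.5156 = 0.4844

0.48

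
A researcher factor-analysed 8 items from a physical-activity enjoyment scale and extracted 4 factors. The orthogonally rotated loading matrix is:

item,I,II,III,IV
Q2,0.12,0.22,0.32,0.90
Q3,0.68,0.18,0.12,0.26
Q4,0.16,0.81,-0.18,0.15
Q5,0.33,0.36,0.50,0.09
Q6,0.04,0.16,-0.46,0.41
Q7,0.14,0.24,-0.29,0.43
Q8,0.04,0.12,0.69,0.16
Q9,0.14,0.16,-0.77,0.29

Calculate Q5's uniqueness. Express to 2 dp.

0.50

h² = 0.33² + 0.36² + 0.50² + 0.09² = 0.1089 + 0.1296 + 0.2500 + 0.0081 = 0.4966
Uniqueness u² = 1 − h² = 1 − 0.4966 = 0.5034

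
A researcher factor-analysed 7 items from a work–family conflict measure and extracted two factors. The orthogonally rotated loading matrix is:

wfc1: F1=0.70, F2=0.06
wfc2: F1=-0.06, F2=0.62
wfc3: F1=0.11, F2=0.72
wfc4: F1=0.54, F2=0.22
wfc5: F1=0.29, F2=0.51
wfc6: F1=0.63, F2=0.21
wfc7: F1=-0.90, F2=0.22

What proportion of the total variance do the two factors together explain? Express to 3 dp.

Communalities: 0.4936, 0.3880, 0.5305, 0.3400, 0.3442, 0.4410, 0.8584; Σh² = 3.3957.
Total variance with 7 standardized items is 7, so the solution explains 3.3957/7 = 0.4851.

0.485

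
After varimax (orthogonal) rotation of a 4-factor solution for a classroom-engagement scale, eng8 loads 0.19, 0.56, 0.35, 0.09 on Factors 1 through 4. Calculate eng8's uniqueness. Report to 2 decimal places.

0.52

h² = 0.19² + 0.56² + 0.35² + 0.09² = 0.0361 + 0.3136 + 0.1225 + 0.0081 = 0.4803
Uniqueness u² = 1 − h² = 1 − 0.4803 = 0.5197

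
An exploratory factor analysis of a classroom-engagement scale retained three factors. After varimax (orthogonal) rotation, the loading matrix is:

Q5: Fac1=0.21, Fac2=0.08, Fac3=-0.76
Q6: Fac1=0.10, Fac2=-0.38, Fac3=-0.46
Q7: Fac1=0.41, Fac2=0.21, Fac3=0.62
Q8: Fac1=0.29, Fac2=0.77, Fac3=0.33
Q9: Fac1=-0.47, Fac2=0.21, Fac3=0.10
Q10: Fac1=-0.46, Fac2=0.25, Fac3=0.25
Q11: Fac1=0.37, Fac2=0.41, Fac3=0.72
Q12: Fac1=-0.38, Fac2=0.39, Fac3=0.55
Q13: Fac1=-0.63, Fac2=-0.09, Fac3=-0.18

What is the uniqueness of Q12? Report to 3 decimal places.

h² = (-0.38)² + 0.39² + 0.55² = 0.1444 + 0.1521 + 0.3025 = 0.5990
Uniqueness u² = 1 − h² = 1 − 0.5990 = 0.4010

0.401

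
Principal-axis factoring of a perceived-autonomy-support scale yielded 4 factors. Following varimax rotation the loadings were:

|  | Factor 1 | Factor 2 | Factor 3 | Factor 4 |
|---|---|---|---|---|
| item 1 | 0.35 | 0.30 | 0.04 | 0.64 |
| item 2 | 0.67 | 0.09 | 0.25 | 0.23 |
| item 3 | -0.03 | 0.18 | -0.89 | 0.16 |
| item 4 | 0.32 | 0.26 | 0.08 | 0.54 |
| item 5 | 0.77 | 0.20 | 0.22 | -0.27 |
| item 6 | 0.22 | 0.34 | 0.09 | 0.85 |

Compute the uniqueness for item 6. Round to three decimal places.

h² = 0.22² + 0.34² + 0.09² + 0.85² = 0.0484 + 0.1156 + 0.0081 + 0.7225 = 0.8946
Uniqueness u² = 1 − h² = 1 − 0.8946 = 0.1054

0.105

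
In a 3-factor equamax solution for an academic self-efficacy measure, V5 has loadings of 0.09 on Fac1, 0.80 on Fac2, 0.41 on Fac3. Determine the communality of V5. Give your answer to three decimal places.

0.816

h² = 0.09² + 0.80² + 0.41² = 0.0081 + 0.6400 + 0.1681 = 0.8162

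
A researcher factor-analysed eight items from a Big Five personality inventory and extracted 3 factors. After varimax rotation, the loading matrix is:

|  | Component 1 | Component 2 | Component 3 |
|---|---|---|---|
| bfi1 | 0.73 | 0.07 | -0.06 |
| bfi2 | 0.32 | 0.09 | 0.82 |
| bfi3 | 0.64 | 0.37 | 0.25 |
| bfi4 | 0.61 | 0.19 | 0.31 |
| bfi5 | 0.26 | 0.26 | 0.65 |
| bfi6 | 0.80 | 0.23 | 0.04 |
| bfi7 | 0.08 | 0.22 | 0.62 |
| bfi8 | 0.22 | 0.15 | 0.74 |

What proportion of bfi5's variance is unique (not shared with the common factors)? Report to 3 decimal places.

h² = 0.26² + 0.26² + 0.65² = 0.0676 + 0.0676 + 0.4225 = 0.5577
Uniqueness u² = 1 − h² = 1 − 0.5577 = 0.4423

0.442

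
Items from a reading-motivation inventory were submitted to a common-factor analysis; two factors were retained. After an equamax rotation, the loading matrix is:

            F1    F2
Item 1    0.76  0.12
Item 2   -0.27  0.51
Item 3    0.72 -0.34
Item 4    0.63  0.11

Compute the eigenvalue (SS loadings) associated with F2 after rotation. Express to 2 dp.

SS loadings for F2 = 0.12² + 0.51² + (-0.34)² + 0.11² = 0.0144 + 0.2601 + 0.1156 + 0.0121 = 0.4022

0.40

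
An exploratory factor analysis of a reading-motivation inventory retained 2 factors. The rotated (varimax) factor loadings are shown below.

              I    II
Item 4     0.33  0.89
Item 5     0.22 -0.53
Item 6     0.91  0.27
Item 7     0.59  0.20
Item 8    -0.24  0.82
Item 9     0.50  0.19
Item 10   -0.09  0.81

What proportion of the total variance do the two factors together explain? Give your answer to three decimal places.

SS loadings by factor: 1.6492, 2.5505; total = 4.1997.
Total variance with 7 standardized items is 7, so the solution explains 4.1997/7 = 0.6000.

0.600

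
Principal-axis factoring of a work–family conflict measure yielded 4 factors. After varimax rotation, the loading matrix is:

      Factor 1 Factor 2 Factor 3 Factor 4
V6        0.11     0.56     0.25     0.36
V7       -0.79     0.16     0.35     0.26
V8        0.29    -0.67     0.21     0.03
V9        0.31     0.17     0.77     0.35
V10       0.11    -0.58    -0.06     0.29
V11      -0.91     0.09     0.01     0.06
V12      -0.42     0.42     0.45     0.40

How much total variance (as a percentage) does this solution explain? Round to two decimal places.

Communalities: 0.5178, 0.8398, 0.5780, 0.8404, 0.4362, 0.8399, 0.7153; Σh² = 4.7674.
Total variance with 7 standardized items is 7, so the solution explains 4.7674/7 = 0.6811 = 68.11%.

68.11%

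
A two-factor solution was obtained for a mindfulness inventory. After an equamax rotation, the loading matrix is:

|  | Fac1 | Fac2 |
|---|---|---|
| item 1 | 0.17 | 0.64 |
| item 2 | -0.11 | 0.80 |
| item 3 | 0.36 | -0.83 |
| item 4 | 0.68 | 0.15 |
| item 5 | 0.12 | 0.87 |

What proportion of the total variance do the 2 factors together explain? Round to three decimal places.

Communalities: 0.4385, 0.6521, 0.8185, 0.4849, 0.7713; Σh² = 3.1653.
Total variance with 5 standardized items is 5, so the solution explains 3.1653/5 = 0.6331.

0.633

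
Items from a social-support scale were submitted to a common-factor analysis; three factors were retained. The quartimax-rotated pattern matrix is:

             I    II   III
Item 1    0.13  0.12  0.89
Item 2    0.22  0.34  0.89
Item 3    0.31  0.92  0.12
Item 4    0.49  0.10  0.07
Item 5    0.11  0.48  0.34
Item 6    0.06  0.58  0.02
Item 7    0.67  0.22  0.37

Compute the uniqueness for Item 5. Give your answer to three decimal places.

0.642

h² = 0.11² + 0.48² + 0.34² = 0.0121 + 0.2304 + 0.1156 = 0.3581
Uniqueness u² = 1 − h² = 1 − 0.3581 = 0.6419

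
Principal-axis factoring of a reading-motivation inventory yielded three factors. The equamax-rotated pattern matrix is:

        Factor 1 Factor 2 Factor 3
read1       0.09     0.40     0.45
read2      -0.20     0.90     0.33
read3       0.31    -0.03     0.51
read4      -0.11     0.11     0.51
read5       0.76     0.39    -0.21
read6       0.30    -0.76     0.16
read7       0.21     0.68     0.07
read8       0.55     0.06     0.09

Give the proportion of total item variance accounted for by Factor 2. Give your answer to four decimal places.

SS loadings for Factor 2 = 0.40² + 0.90² + (-0.03)² + 0.11² + 0.39² + (-0.76)² + 0.68² + 0.06² = 2.1787
Proportion of variance = 2.1787 / 8 = 0.2723.

0.2723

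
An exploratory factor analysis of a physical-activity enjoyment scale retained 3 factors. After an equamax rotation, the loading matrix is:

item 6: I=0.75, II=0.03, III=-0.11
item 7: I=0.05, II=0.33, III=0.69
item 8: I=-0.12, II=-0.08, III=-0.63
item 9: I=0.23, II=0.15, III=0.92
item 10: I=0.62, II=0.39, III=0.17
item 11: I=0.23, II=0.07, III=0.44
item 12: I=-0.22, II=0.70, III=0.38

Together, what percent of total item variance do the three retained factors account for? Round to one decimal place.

Communalities: 0.5755, 0.5875, 0.4177, 0.9218, 0.5654, 0.2514, 0.6828; Σh² = 4.0021.
Total variance with 7 standardized items is 7, so the solution explains 4.0021/7 = 0.5717 = 57.17%.

57.2%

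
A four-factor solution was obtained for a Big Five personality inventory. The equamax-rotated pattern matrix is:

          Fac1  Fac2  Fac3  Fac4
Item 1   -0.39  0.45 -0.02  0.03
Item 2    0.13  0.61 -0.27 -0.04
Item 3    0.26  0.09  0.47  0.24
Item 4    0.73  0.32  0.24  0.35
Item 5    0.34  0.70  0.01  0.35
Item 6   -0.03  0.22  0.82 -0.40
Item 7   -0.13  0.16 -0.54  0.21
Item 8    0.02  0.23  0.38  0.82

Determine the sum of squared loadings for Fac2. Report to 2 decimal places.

1.30

SS loadings for Fac2 = 0.45² + 0.61² + 0.09² + 0.32² + 0.70² + 0.22² + 0.16² + 0.23² = 0.2025 + 0.3721 + 0.0081 + 0.1024 + 0.4900 + 0.0484 + 0.0256 + 0.0529 = 1.3020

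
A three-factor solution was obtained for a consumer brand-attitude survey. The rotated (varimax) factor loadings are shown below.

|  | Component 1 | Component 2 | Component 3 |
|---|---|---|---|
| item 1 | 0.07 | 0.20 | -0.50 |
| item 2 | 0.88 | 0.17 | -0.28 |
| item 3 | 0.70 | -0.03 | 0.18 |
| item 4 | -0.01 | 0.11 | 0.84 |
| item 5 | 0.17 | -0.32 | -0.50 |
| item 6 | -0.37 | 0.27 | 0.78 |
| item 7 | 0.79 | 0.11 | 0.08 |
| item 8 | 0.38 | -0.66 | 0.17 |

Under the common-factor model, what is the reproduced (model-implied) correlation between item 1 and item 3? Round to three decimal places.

-0.047

r̂ = Σ λ_i·λ_j across factors = (0.07)(0.70) + (0.20)(-0.03) + (-0.50)(0.18)
  = +0.0490 -0.0060 -0.0900 = -0.0470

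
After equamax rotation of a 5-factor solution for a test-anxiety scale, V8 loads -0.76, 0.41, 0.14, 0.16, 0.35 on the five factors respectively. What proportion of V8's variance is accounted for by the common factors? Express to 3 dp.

0.913

h² = (-0.76)² + 0.41² + 0.14² + 0.16² + 0.35² = 0.5776 + 0.1681 + 0.0196 + 0.0256 + 0.1225 = 0.9134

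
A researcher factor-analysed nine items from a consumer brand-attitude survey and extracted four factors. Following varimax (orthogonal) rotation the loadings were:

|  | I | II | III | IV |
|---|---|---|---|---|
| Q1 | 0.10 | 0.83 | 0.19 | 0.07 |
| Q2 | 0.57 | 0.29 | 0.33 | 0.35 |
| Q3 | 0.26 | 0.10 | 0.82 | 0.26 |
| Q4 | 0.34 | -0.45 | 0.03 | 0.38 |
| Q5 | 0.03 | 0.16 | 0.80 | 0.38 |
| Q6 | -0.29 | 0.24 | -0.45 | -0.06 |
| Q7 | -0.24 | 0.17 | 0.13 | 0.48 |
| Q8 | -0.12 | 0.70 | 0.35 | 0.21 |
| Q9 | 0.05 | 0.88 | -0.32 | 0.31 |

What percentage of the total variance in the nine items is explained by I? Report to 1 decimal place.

7.5%

SS loadings for I = 0.10² + 0.57² + 0.26² + 0.34² + 0.03² + (-0.29)² + (-0.24)² + (-0.12)² + 0.05² = 0.6776
With 9 standardized items, total variance = 9. Proportion = 0.6776/9 = 0.0753 → 7.53%.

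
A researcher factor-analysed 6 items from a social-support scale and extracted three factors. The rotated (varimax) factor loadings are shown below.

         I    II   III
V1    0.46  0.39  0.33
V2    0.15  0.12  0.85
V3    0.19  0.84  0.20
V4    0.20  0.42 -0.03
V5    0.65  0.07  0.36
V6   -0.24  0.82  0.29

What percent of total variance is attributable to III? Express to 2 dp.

SS loadings for III = 0.33² + 0.85² + 0.20² + (-0.03)² + 0.36² + 0.29² = 1.0860
With 6 standardized items, total variance = 6. Proportion = 1.0860/6 = 0.1810 → 18.10%.

18.10%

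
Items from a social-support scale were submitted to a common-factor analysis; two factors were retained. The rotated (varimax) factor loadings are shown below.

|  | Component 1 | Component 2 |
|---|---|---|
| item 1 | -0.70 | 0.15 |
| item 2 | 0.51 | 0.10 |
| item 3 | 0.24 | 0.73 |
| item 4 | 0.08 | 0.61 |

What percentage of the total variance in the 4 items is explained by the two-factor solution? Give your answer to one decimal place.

Communalities: 0.5125, 0.2701, 0.5905, 0.3785; Σh² = 1.7516.
Total variance with 4 standardized items is 4, so the solution explains 1.7516/4 = 0.4379 = 43.79%.

43.8%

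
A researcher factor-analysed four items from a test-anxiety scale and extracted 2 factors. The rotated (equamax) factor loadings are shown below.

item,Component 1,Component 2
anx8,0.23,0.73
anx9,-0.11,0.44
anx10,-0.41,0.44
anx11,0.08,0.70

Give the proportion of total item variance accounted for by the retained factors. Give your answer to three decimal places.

0.412

SS loadings by factor: 0.2395, 1.4101; total = 1.6496.
Total variance with 4 standardized items is 4, so the solution explains 1.6496/4 = 0.4124.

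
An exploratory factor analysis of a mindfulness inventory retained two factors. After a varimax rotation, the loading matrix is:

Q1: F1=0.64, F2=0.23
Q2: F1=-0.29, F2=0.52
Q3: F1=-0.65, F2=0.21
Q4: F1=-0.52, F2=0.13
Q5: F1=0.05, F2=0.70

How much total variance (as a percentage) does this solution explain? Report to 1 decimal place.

41.3%

Communalities: 0.4625, 0.3545, 0.4666, 0.2873, 0.4925; Σh² = 2.0634.
Total variance with 5 standardized items is 5, so the solution explains 2.0634/5 = 0.4127 = 41.27%.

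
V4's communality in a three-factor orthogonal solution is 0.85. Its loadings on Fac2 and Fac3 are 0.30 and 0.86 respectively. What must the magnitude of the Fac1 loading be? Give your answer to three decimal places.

0.143

Under orthogonal rotation h² = Σλ², so λ_Fac1² = h² − (0.8296) = 0.85 − 0.8296 = 0.0204.
|λ| = √0.0204 = 0.1428.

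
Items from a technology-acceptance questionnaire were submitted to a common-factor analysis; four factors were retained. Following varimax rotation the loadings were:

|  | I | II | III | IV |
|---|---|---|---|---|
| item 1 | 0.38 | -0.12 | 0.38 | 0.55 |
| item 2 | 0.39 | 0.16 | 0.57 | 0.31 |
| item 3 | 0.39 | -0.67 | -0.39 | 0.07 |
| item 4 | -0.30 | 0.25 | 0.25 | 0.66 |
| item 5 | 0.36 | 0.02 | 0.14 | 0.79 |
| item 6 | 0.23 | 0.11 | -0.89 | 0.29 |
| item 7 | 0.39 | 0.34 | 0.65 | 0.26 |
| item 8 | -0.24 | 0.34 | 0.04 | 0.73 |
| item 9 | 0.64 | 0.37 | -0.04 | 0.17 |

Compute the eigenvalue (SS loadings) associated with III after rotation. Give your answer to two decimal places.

1.92

SS loadings for III = 0.38² + 0.57² + (-0.39)² + 0.25² + 0.14² + (-0.89)² + 0.65² + 0.04² + (-0.04)² = 0.1444 + 0.3249 + 0.1521 + 0.0625 + 0.0196 + 0.7921 + 0.4225 + 0.0016 + 0.0016 = 1.9213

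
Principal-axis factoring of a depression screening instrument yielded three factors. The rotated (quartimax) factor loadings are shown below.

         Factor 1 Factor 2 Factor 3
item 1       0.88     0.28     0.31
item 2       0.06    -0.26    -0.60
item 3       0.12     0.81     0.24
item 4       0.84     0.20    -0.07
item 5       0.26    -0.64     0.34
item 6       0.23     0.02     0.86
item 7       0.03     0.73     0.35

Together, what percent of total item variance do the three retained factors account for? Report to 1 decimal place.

70.0%

SS loadings by factor: 1.6194, 1.7850, 1.4963; total = 4.9007.
Total variance with 7 standardized items is 7, so the solution explains 4.9007/7 = 0.7001 = 70.01%.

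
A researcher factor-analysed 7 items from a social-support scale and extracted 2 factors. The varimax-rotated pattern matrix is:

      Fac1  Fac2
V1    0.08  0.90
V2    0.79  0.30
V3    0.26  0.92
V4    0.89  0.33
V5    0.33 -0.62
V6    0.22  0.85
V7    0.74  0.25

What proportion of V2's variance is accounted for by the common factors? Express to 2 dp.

h² = 0.79² + 0.30² = 0.6241 + 0.0900 = 0.7141

0.71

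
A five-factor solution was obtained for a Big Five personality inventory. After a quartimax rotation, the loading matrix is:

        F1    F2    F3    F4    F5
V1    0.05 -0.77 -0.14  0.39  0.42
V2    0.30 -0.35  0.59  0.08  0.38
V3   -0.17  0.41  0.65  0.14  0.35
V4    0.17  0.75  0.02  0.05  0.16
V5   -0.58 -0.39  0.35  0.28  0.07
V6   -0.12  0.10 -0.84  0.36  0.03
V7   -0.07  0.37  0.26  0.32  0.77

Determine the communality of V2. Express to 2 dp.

h² = 0.30² + (-0.35)² + 0.59² + 0.08² + 0.38² = 0.0900 + 0.1225 + 0.3481 + 0.0064 + 0.1444 = 0.7114

0.71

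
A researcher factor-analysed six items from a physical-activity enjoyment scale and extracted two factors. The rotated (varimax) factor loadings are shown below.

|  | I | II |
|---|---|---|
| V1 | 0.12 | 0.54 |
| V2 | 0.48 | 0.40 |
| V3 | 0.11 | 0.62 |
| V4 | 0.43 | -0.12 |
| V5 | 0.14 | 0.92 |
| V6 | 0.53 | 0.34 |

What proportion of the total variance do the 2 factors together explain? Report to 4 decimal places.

0.4258

SS loadings by factor: 0.7423, 1.8124; total = 2.5547.
Total variance with 6 standardized items is 6, so the solution explains 2.5547/6 = 0.4258.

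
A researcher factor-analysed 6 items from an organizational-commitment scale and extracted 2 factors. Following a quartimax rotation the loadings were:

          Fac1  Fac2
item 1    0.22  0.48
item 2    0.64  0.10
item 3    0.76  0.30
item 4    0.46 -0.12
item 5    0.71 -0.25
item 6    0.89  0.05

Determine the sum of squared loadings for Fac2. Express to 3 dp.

0.410

SS loadings for Fac2 = 0.48² + 0.10² + 0.30² + (-0.12)² + (-0.25)² + 0.05² = 0.2304 + 0.0100 + 0.0900 + 0.0144 + 0.0625 + 0.0025 = 0.4098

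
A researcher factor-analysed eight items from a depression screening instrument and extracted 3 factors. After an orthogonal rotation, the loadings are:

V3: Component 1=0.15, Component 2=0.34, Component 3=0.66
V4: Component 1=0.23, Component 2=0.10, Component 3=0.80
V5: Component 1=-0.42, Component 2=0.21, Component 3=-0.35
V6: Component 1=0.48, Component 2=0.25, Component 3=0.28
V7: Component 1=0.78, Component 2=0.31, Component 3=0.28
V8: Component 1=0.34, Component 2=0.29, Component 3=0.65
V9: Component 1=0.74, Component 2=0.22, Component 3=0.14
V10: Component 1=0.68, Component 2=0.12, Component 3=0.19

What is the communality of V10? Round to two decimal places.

h² = 0.68² + 0.12² + 0.19² = 0.4624 + 0.0144 + 0.0361 = 0.5129

0.51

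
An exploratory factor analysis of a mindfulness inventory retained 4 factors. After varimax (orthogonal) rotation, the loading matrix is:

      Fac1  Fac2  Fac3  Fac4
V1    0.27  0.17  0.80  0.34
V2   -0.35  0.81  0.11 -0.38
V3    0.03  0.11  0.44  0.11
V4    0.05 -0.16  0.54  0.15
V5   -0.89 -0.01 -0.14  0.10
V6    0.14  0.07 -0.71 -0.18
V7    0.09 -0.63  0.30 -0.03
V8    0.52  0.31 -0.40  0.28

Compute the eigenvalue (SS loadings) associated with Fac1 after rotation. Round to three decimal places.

1.289

SS loadings for Fac1 = 0.27² + (-0.35)² + 0.03² + 0.05² + (-0.89)² + 0.14² + 0.09² + 0.52² = 0.0729 + 0.1225 + 0.0009 + 0.0025 + 0.7921 + 0.0196 + 0.0081 + 0.2704 = 1.2890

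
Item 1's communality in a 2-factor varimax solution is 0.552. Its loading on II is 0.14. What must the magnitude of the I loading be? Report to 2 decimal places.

0.73

Under orthogonal rotation h² = Σλ², so λ_I² = h² − (0.0196) = 0.552 − 0.0196 = 0.5324.
|λ| = √0.5324 = 0.7297.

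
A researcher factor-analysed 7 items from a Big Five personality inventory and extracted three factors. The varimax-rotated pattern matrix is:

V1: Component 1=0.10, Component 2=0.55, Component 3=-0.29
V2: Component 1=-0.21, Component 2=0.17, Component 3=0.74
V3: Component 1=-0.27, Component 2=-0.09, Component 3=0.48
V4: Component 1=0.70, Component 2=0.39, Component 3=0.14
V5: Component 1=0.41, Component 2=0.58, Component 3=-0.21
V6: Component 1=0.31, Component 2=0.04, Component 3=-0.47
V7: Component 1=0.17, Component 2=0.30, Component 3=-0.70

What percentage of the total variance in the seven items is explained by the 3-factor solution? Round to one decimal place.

49.5%

Communalities: 0.3966, 0.6206, 0.3114, 0.6617, 0.5486, 0.3186, 0.6089; Σh² = 3.4664.
Total variance with 7 standardized items is 7, so the solution explains 3.4664/7 = 0.4952 = 49.52%.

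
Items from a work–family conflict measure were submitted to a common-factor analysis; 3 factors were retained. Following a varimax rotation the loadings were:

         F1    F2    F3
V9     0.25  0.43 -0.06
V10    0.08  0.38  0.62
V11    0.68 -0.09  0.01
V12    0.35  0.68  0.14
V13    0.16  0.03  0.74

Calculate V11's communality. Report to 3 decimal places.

h² = 0.68² + (-0.09)² + 0.01² = 0.4624 + 0.0081 + 0.0001 = 0.4706

0.471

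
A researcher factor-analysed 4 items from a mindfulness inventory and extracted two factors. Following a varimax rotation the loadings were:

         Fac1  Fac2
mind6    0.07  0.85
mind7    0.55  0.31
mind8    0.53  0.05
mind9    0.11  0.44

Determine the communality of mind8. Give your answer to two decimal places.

0.28

h² = 0.53² + 0.05² = 0.2809 + 0.0025 = 0.2834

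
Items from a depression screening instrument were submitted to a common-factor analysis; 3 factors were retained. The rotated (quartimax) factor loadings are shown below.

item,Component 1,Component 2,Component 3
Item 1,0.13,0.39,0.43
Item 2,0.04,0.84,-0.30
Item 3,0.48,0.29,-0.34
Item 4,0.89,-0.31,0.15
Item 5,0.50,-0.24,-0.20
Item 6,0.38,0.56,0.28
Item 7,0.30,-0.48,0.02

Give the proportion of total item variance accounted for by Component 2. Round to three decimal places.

SS loadings for Component 2 = 0.39² + 0.84² + 0.29² + (-0.31)² + (-0.24)² + 0.56² + (-0.48)² = 1.6395
Proportion of variance = 1.6395 / 7 = 0.2342.

0.234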